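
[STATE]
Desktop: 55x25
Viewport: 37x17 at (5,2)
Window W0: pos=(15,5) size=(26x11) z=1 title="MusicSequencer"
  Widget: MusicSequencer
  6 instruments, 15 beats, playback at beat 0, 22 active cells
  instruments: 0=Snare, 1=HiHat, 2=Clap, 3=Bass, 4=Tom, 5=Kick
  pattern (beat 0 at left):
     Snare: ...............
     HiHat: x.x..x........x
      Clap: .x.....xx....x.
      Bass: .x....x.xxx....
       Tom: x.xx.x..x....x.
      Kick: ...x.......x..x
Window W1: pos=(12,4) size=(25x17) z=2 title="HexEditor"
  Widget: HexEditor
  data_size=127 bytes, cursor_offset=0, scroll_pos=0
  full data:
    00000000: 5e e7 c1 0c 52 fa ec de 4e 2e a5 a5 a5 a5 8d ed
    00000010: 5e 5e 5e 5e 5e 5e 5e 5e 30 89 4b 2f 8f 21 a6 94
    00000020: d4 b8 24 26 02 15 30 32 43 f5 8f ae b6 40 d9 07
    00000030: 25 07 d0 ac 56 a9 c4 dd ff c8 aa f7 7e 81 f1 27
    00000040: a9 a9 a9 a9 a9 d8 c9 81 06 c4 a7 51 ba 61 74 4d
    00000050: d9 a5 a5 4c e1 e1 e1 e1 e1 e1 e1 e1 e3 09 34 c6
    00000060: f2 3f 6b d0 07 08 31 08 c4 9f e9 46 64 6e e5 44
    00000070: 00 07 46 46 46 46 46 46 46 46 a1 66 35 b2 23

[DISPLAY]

                                     
                                     
       ┏━━━━━━━━━━━━━━━━━━━━━━━┓     
       ┃ HexEditor             ┃━━━┓ 
       ┠───────────────────────┨   ┃ 
       ┃00000000  5E e7 c1 0c 5┃───┨ 
       ┃00000010  5e 5e 5e 5e 5┃   ┃ 
       ┃00000020  d4 b8 24 26 0┃   ┃ 
       ┃00000030  25 07 d0 ac 5┃   ┃ 
       ┃00000040  a9 a9 a9 a9 a┃   ┃ 
       ┃00000050  d9 a5 a5 4c e┃   ┃ 
       ┃00000060  f2 3f 6b d0 0┃   ┃ 
       ┃00000070  00 07 46 46 4┃   ┃ 
       ┃                       ┃━━━┛ 
       ┃                       ┃     
       ┃                       ┃     
       ┃                       ┃     


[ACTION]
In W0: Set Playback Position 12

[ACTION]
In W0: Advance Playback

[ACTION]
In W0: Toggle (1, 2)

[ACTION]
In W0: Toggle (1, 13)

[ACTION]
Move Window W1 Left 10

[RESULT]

                                     
                                     
━━━━━━━━━━━━━━━━━━━━━┓               
exEditor             ┃━━━━━━━━━━━━━┓ 
─────────────────────┨ncer         ┃ 
000000  5E e7 c1 0c 5┃─────────────┨ 
000010  5e 5e 5e 5e 5┃56789012▼4   ┃ 
000020  d4 b8 24 26 0┃··········   ┃ 
000030  25 07 d0 ac 5┃█·······██   ┃ 
000040  a9 a9 a9 a9 a┃··██····█·   ┃ 
000050  d9 a5 a5 4c e┃·█·███····   ┃ 
000060  f2 3f 6b d0 0┃█··█····█·   ┃ 
000070  00 07 46 46 4┃······█··█   ┃ 
                     ┃━━━━━━━━━━━━━┛ 
                     ┃               
                     ┃               
                     ┃               


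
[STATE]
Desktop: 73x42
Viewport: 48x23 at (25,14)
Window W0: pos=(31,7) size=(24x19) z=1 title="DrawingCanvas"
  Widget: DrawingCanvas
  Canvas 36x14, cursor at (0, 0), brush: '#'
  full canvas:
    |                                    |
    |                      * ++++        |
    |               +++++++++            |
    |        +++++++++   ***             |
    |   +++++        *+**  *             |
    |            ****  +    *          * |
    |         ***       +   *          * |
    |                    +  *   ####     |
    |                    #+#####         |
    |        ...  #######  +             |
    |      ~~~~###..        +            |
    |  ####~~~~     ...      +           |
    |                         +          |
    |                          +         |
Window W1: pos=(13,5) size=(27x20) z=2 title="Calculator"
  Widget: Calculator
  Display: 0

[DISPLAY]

 │ - │        ┃        *+**  ┃                  
─┼───┤        ┃    ****  +   ┃                  
 │ + │        ┃ ***       +  ┃                  
─┼───┤        ┃            + ┃                  
R│ M+│        ┃            #+┃                  
─┴───┘        ┃...  #######  ┃                  
              ┃~~###..       ┃                  
              ┃~~     ...    ┃                  
              ┃              ┃                  
              ┃              ┃                  
━━━━━━━━━━━━━━┛              ┃                  
      ┗━━━━━━━━━━━━━━━━━━━━━━┛                  
                                                
                                                
                                                
                                                
                                                
                                                
                                                
                                                
                                                
                                                
                                                


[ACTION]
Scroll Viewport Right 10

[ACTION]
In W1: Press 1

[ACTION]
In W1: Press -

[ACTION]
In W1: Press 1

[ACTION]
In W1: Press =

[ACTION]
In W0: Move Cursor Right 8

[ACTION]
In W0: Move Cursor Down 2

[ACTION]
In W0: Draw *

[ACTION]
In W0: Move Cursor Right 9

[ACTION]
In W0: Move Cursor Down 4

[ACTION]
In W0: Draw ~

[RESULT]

 │ - │        ┃        *+**  ┃                  
─┼───┤        ┃    ****  +   ┃                  
 │ + │        ┃ ***     ~ +  ┃                  
─┼───┤        ┃            + ┃                  
R│ M+│        ┃            #+┃                  
─┴───┘        ┃...  #######  ┃                  
              ┃~~###..       ┃                  
              ┃~~     ...    ┃                  
              ┃              ┃                  
              ┃              ┃                  
━━━━━━━━━━━━━━┛              ┃                  
      ┗━━━━━━━━━━━━━━━━━━━━━━┛                  
                                                
                                                
                                                
                                                
                                                
                                                
                                                
                                                
                                                
                                                
                                                


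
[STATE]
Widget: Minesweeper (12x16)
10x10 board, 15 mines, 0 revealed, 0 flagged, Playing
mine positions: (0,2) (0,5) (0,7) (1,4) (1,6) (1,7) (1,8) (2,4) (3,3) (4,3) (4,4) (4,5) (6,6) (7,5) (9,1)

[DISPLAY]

■■■■■■■■■■  
■■■■■■■■■■  
■■■■■■■■■■  
■■■■■■■■■■  
■■■■■■■■■■  
■■■■■■■■■■  
■■■■■■■■■■  
■■■■■■■■■■  
■■■■■■■■■■  
■■■■■■■■■■  
            
            
            
            
            
            


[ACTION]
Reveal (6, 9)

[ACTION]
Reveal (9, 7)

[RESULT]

 1■■■■■■■■  
 11■■■■■■■  
  1■■■2321  
  2■■■1     
  2■■■1     
  123■21    
    1■■1    
    1■21    
111 111     
■■1         
            
            
            
            
            
            


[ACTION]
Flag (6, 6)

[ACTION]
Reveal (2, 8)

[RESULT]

 1■■■■■■■■  
 11■■■■■■■  
  1■■■2321  
  2■■■1     
  2■■■1     
  123■21    
    1■⚑1    
    1■21    
111 111     
■■1         
            
            
            
            
            
            


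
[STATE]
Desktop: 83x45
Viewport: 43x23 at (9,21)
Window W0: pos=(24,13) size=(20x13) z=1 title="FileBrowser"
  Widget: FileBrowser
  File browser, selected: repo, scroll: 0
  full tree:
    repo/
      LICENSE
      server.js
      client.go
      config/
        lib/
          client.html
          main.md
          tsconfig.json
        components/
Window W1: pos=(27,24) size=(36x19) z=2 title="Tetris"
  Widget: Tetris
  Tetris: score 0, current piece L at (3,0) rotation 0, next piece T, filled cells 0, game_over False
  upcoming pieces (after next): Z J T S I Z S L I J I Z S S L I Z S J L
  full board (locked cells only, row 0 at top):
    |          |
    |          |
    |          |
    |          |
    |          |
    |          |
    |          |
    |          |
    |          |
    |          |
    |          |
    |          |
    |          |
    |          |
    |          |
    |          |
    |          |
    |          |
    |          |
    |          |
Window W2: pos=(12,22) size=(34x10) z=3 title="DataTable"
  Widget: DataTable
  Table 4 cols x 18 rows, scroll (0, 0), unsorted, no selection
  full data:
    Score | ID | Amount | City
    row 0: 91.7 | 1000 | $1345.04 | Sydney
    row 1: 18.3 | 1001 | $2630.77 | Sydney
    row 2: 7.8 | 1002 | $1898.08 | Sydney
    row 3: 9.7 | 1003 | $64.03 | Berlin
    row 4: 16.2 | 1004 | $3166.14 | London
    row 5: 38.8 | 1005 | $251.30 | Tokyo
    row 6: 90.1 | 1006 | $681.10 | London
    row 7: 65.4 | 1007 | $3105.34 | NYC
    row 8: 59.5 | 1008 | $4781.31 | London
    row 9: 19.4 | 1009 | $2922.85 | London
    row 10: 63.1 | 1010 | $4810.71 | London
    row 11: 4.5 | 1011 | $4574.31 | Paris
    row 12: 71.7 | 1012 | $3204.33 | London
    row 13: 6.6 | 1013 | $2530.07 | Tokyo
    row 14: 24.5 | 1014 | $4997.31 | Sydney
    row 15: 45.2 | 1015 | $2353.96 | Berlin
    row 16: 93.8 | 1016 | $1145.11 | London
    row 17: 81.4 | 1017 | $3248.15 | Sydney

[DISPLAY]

               ┃                  ┃        
   ┏━━━━━━━━━━━━━━━━━━━━━━━━━━━━━━━━┓      
   ┃ DataTable                      ┃      
   ┠────────────────────────────────┨━━━━━━
   ┃Score│ID  │Amount  │City        ┃      
   ┃─────┼────┼────────┼──────      ┃──────
   ┃91.7 │1000│$1345.04│Sydney      ┃      
   ┃18.3 │1001│$2630.77│Sydney      ┃      
   ┃7.8  │1002│$1898.08│Sydney      ┃      
   ┃9.7  │1003│$64.03  │Berlin      ┃      
   ┗━━━━━━━━━━━━━━━━━━━━━━━━━━━━━━━━┛      
                  ┃          │             
                  ┃          │Score:       
                  ┃          │0            
                  ┃          │             
                  ┃          │             
                  ┃          │             
                  ┃          │             
                  ┃          │             
                  ┃          │             
                  ┃          │             
                  ┗━━━━━━━━━━━━━━━━━━━━━━━━
                                           


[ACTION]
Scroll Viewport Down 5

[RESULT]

   ┏━━━━━━━━━━━━━━━━━━━━━━━━━━━━━━━━┓      
   ┃ DataTable                      ┃      
   ┠────────────────────────────────┨━━━━━━
   ┃Score│ID  │Amount  │City        ┃      
   ┃─────┼────┼────────┼──────      ┃──────
   ┃91.7 │1000│$1345.04│Sydney      ┃      
   ┃18.3 │1001│$2630.77│Sydney      ┃      
   ┃7.8  │1002│$1898.08│Sydney      ┃      
   ┃9.7  │1003│$64.03  │Berlin      ┃      
   ┗━━━━━━━━━━━━━━━━━━━━━━━━━━━━━━━━┛      
                  ┃          │             
                  ┃          │Score:       
                  ┃          │0            
                  ┃          │             
                  ┃          │             
                  ┃          │             
                  ┃          │             
                  ┃          │             
                  ┃          │             
                  ┃          │             
                  ┗━━━━━━━━━━━━━━━━━━━━━━━━
                                           
                                           


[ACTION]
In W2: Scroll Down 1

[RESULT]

   ┏━━━━━━━━━━━━━━━━━━━━━━━━━━━━━━━━┓      
   ┃ DataTable                      ┃      
   ┠────────────────────────────────┨━━━━━━
   ┃Score│ID  │Amount  │City        ┃      
   ┃─────┼────┼────────┼──────      ┃──────
   ┃18.3 │1001│$2630.77│Sydney      ┃      
   ┃7.8  │1002│$1898.08│Sydney      ┃      
   ┃9.7  │1003│$64.03  │Berlin      ┃      
   ┃16.2 │1004│$3166.14│London      ┃      
   ┗━━━━━━━━━━━━━━━━━━━━━━━━━━━━━━━━┛      
                  ┃          │             
                  ┃          │Score:       
                  ┃          │0            
                  ┃          │             
                  ┃          │             
                  ┃          │             
                  ┃          │             
                  ┃          │             
                  ┃          │             
                  ┃          │             
                  ┗━━━━━━━━━━━━━━━━━━━━━━━━
                                           
                                           


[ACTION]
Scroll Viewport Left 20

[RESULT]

            ┏━━━━━━━━━━━━━━━━━━━━━━━━━━━━━━
            ┃ DataTable                    
            ┠──────────────────────────────
            ┃Score│ID  │Amount  │City      
            ┃─────┼────┼────────┼──────    
            ┃18.3 │1001│$2630.77│Sydney    
            ┃7.8  │1002│$1898.08│Sydney    
            ┃9.7  │1003│$64.03  │Berlin    
            ┃16.2 │1004│$3166.14│London    
            ┗━━━━━━━━━━━━━━━━━━━━━━━━━━━━━━
                           ┃          │    
                           ┃          │Scor
                           ┃          │0   
                           ┃          │    
                           ┃          │    
                           ┃          │    
                           ┃          │    
                           ┃          │    
                           ┃          │    
                           ┃          │    
                           ┗━━━━━━━━━━━━━━━
                                           
                                           


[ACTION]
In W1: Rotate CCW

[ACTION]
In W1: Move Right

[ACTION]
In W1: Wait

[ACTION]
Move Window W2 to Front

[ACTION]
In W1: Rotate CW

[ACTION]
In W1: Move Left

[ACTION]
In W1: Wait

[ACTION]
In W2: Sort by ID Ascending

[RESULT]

            ┏━━━━━━━━━━━━━━━━━━━━━━━━━━━━━━
            ┃ DataTable                    
            ┠──────────────────────────────
            ┃Score│ID ▲│Amount  │City      
            ┃─────┼────┼────────┼──────    
            ┃18.3 │1001│$2630.77│Sydney    
            ┃7.8  │1002│$1898.08│Sydney    
            ┃9.7  │1003│$64.03  │Berlin    
            ┃16.2 │1004│$3166.14│London    
            ┗━━━━━━━━━━━━━━━━━━━━━━━━━━━━━━
                           ┃          │    
                           ┃          │Scor
                           ┃          │0   
                           ┃          │    
                           ┃          │    
                           ┃          │    
                           ┃          │    
                           ┃          │    
                           ┃          │    
                           ┃          │    
                           ┗━━━━━━━━━━━━━━━
                                           
                                           


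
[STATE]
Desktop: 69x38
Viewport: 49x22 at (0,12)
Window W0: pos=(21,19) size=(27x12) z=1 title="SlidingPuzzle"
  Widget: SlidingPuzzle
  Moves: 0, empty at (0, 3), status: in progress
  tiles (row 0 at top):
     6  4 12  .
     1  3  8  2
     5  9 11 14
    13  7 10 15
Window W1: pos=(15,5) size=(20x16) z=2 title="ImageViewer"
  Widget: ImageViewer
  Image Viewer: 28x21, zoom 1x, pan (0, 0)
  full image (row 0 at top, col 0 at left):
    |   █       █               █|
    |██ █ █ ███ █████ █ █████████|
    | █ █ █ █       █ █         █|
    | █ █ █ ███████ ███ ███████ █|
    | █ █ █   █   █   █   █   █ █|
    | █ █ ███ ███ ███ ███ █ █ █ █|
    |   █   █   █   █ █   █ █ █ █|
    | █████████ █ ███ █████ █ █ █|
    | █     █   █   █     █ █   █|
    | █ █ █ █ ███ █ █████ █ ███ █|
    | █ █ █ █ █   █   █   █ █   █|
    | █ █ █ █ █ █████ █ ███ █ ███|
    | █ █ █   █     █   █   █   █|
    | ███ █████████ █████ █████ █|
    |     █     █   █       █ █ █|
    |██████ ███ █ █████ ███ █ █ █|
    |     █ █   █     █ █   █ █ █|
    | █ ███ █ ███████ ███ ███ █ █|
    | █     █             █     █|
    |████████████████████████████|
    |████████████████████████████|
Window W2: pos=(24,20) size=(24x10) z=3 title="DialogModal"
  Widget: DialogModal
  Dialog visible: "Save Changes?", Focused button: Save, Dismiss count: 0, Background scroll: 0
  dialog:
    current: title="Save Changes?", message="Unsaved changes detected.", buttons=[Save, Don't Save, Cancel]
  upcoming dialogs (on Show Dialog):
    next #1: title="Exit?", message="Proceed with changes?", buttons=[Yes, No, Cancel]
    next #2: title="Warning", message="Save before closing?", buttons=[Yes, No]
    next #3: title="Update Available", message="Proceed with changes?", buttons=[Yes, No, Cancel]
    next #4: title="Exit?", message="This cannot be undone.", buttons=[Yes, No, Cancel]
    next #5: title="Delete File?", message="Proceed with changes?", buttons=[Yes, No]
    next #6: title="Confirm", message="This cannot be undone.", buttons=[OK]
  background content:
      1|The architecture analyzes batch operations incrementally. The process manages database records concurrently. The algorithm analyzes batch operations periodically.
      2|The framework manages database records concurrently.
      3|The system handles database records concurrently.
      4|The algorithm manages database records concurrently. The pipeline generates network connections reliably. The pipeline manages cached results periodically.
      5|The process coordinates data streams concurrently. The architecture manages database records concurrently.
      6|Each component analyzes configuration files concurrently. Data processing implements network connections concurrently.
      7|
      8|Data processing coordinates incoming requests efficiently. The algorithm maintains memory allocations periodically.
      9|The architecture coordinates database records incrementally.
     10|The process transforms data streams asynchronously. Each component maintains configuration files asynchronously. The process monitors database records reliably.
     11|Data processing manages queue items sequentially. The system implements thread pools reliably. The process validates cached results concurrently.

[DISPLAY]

               ┃ █ █ █   █   █   █┃              
               ┃ █ █ ███ ███ ███ █┃              
               ┃   █   █   █   █ █┃              
               ┃ █████████ █ ███ █┃              
               ┃ █     █   █   █  ┃              
               ┃ █ █ █ █ ███ █ ███┃              
               ┃ █ █ █ █ █   █   █┃              
               ┃ █ █ █ █ █ █████ █┃━━━━━━━━━━━━┓ 
               ┗━━━━━━━━┏━━━━━━━━━━━━━━━━━━━━━━┓ 
                     ┠──┃ DialogModal          ┃ 
                     ┃┌─┠──────────────────────┨ 
                     ┃│ ┃Th┌────────────────┐ly┃ 
                     ┃├─┃Th│ Save Changes?  │s ┃ 
                     ┃│ ┃Th│Unsaved changes │at┃ 
                     ┃├─┃Th│[Save]  Don't Sa│s ┃ 
                     ┃│ ┃Th└────────────────┘te┃ 
                     ┃├─┃Each component analyze┃ 
                     ┃│ ┗━━━━━━━━━━━━━━━━━━━━━━┛ 
                     ┗━━━━━━━━━━━━━━━━━━━━━━━━━┛ 
                                                 
                                                 
                                                 


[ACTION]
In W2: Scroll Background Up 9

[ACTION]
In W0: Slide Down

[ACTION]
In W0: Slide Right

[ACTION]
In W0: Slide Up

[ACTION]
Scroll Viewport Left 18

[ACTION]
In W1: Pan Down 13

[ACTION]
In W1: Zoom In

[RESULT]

               ┃  ██          ██  ┃              
               ┃  ██  ██  ██  ██  ┃              
               ┃  ██  ██  ██  ██  ┃              
               ┃  ██  ██  ██  ██  ┃              
               ┃  ██  ██  ██  ██  ┃              
               ┃  ██  ██  ██  ██  ┃              
               ┃  ██  ██  ██  ██  ┃              
               ┃  ██  ██  ██      ┃━━━━━━━━━━━━┓ 
               ┗━━━━━━━━┏━━━━━━━━━━━━━━━━━━━━━━┓ 
                     ┠──┃ DialogModal          ┃ 
                     ┃┌─┠──────────────────────┨ 
                     ┃│ ┃Th┌────────────────┐ly┃ 
                     ┃├─┃Th│ Save Changes?  │s ┃ 
                     ┃│ ┃Th│Unsaved changes │at┃ 
                     ┃├─┃Th│[Save]  Don't Sa│s ┃ 
                     ┃│ ┃Th└────────────────┘te┃ 
                     ┃├─┃Each component analyze┃ 
                     ┃│ ┗━━━━━━━━━━━━━━━━━━━━━━┛ 
                     ┗━━━━━━━━━━━━━━━━━━━━━━━━━┛ 
                                                 
                                                 
                                                 


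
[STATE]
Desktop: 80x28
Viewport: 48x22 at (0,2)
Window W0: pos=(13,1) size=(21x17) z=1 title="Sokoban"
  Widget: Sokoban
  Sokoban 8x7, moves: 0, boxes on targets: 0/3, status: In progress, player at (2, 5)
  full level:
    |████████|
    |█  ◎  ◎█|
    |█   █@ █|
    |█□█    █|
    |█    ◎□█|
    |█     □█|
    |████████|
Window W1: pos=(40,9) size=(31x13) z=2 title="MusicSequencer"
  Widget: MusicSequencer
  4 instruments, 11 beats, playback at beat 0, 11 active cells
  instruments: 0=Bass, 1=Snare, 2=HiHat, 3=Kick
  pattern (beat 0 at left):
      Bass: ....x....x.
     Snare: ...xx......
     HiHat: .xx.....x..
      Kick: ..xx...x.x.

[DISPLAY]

             ┃ Sokoban           ┃              
             ┠───────────────────┨              
             ┃████████           ┃              
             ┃█  ◎  ◎█           ┃              
             ┃█   █@ █           ┃              
             ┃█□█    █           ┃              
             ┃█    ◎□█           ┃              
             ┃█     □█           ┃      ┏━━━━━━━
             ┃████████           ┃      ┃ MusicS
             ┃Moves: 0  0/3      ┃      ┠───────
             ┃                   ┃      ┃      ▼
             ┃                   ┃      ┃  Bass·
             ┃                   ┃      ┃ Snare·
             ┃                   ┃      ┃ HiHat·
             ┃                   ┃      ┃  Kick·
             ┗━━━━━━━━━━━━━━━━━━━┛      ┃       
                                        ┃       
                                        ┃       
                                        ┃       
                                        ┗━━━━━━━
                                                
                                                


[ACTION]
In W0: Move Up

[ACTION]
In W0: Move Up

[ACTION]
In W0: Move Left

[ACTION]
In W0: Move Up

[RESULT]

             ┃ Sokoban           ┃              
             ┠───────────────────┨              
             ┃████████           ┃              
             ┃█  ◎@ ◎█           ┃              
             ┃█   █  █           ┃              
             ┃█□█    █           ┃              
             ┃█    ◎□█           ┃              
             ┃█     □█           ┃      ┏━━━━━━━
             ┃████████           ┃      ┃ MusicS
             ┃Moves: 2  0/3      ┃      ┠───────
             ┃                   ┃      ┃      ▼
             ┃                   ┃      ┃  Bass·
             ┃                   ┃      ┃ Snare·
             ┃                   ┃      ┃ HiHat·
             ┃                   ┃      ┃  Kick·
             ┗━━━━━━━━━━━━━━━━━━━┛      ┃       
                                        ┃       
                                        ┃       
                                        ┃       
                                        ┗━━━━━━━
                                                
                                                


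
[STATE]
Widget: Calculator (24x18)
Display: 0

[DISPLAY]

                       0
┌───┬───┬───┬───┐       
│ 7 │ 8 │ 9 │ ÷ │       
├───┼───┼───┼───┤       
│ 4 │ 5 │ 6 │ × │       
├───┼───┼───┼───┤       
│ 1 │ 2 │ 3 │ - │       
├───┼───┼───┼───┤       
│ 0 │ . │ = │ + │       
├───┼───┼───┼───┤       
│ C │ MC│ MR│ M+│       
└───┴───┴───┴───┘       
                        
                        
                        
                        
                        
                        


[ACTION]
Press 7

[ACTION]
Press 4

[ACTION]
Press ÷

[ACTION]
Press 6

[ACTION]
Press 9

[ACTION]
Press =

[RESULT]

             1.072463768
┌───┬───┬───┬───┐       
│ 7 │ 8 │ 9 │ ÷ │       
├───┼───┼───┼───┤       
│ 4 │ 5 │ 6 │ × │       
├───┼───┼───┼───┤       
│ 1 │ 2 │ 3 │ - │       
├───┼───┼───┼───┤       
│ 0 │ . │ = │ + │       
├───┼───┼───┼───┤       
│ C │ MC│ MR│ M+│       
└───┴───┴───┴───┘       
                        
                        
                        
                        
                        
                        


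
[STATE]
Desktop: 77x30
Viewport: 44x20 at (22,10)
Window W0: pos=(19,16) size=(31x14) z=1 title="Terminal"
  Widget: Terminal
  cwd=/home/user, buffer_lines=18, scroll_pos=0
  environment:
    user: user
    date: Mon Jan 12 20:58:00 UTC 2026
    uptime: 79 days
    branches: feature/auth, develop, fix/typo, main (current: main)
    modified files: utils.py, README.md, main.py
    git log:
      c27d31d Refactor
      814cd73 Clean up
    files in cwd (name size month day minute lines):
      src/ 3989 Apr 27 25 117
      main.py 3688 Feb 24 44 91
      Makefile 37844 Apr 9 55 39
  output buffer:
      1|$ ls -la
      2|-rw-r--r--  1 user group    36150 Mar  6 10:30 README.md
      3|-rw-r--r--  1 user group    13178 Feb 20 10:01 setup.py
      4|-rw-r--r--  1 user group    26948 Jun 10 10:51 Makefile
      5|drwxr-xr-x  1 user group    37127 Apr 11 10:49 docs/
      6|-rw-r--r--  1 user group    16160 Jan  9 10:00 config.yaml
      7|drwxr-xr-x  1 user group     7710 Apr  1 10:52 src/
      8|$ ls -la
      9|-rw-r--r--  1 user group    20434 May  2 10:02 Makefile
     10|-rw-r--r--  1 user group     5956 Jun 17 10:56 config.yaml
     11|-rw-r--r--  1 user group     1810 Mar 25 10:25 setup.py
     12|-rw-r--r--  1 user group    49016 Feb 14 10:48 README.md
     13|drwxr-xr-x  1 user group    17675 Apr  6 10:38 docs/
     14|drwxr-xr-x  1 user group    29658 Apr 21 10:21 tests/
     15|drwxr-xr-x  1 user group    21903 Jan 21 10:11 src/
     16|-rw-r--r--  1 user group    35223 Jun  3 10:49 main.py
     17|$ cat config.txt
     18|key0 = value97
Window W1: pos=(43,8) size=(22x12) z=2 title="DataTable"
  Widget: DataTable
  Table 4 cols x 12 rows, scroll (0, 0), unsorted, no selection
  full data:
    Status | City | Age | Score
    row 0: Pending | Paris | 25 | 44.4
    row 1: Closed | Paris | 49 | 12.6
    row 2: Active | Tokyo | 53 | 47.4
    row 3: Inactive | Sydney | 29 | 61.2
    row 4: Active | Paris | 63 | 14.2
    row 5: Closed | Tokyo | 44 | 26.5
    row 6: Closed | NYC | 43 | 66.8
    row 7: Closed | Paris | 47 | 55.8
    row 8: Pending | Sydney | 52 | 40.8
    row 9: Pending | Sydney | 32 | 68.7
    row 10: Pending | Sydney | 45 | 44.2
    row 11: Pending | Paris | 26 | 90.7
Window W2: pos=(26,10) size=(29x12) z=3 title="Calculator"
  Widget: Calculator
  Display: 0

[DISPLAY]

    ┏━━━━━━━━━━━━━━━━━━━━━━━━━━━┓─────────┨ 
    ┃ Calculator                ┃ty  │Age│┃ 
    ┠───────────────────────────┨────┼───┼┃ 
    ┃                          0┃ris │25 │┃ 
    ┃┌───┬───┬───┬───┐          ┃ris │49 │┃ 
    ┃│ 7 │ 8 │ 9 │ ÷ │          ┃kyo │53 │┃ 
━━━━┃├───┼───┼───┼───┤          ┃dney│29 │┃ 
ermi┃│ 4 │ 5 │ 6 │ × │          ┃ris │63 │┃ 
────┃├───┼───┼───┼───┤          ┃kyo │44 │┃ 
ls -┃│ 1 │ 2 │ 3 │ - │          ┃━━━━━━━━━┛ 
w-r-┃└───┴───┴───┴───┘          ┃           
w-r-┗━━━━━━━━━━━━━━━━━━━━━━━━━━━┛           
w-r--r--  1 user group    2┃                
wxr-xr-x  1 user group    3┃                
w-r--r--  1 user group    1┃                
wxr-xr-x  1 user group     ┃                
ls -la                     ┃                
w-r--r--  1 user group    2┃                
w-r--r--  1 user group     ┃                
━━━━━━━━━━━━━━━━━━━━━━━━━━━┛                


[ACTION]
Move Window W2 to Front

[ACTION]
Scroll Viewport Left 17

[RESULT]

                     ┏━━━━━━━━━━━━━━━━━━━━━━
                     ┃ Calculator           
                     ┠──────────────────────
                     ┃                      
                     ┃┌───┬───┬───┬───┐     
                     ┃│ 7 │ 8 │ 9 │ ÷ │     
              ┏━━━━━━┃├───┼───┼───┼───┤     
              ┃ Termi┃│ 4 │ 5 │ 6 │ × │     
              ┠──────┃├───┼───┼───┼───┤     
              ┃$ ls -┃│ 1 │ 2 │ 3 │ - │     
              ┃-rw-r-┃└───┴───┴───┴───┘     
              ┃-rw-r-┗━━━━━━━━━━━━━━━━━━━━━━
              ┃-rw-r--r--  1 user group    2
              ┃drwxr-xr-x  1 user group    3
              ┃-rw-r--r--  1 user group    1
              ┃drwxr-xr-x  1 user group     
              ┃$ ls -la                     
              ┃-rw-r--r--  1 user group    2
              ┃-rw-r--r--  1 user group     
              ┗━━━━━━━━━━━━━━━━━━━━━━━━━━━━━


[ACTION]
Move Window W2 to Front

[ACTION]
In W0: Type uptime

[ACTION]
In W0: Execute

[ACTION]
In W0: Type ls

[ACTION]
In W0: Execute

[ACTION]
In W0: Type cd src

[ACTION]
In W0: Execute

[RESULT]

                     ┏━━━━━━━━━━━━━━━━━━━━━━
                     ┃ Calculator           
                     ┠──────────────────────
                     ┃                      
                     ┃┌───┬───┬───┬───┐     
                     ┃│ 7 │ 8 │ 9 │ ÷ │     
              ┏━━━━━━┃├───┼───┼───┼───┤     
              ┃ Termi┃│ 4 │ 5 │ 6 │ × │     
              ┠──────┃├───┼───┼───┼───┤     
              ┃-rw-r-┃│ 1 │ 2 │ 3 │ - │     
              ┃$ cat ┃└───┴───┴───┴───┘     
              ┃key0 =┗━━━━━━━━━━━━━━━━━━━━━━
              ┃$ uptime                     
              ┃ 10:00  up 79 days           
              ┃$ ls                         
              ┃src/  main.py  Makefile      
              ┃$ cd src                     
              ┃                             
              ┃$ █                          
              ┗━━━━━━━━━━━━━━━━━━━━━━━━━━━━━


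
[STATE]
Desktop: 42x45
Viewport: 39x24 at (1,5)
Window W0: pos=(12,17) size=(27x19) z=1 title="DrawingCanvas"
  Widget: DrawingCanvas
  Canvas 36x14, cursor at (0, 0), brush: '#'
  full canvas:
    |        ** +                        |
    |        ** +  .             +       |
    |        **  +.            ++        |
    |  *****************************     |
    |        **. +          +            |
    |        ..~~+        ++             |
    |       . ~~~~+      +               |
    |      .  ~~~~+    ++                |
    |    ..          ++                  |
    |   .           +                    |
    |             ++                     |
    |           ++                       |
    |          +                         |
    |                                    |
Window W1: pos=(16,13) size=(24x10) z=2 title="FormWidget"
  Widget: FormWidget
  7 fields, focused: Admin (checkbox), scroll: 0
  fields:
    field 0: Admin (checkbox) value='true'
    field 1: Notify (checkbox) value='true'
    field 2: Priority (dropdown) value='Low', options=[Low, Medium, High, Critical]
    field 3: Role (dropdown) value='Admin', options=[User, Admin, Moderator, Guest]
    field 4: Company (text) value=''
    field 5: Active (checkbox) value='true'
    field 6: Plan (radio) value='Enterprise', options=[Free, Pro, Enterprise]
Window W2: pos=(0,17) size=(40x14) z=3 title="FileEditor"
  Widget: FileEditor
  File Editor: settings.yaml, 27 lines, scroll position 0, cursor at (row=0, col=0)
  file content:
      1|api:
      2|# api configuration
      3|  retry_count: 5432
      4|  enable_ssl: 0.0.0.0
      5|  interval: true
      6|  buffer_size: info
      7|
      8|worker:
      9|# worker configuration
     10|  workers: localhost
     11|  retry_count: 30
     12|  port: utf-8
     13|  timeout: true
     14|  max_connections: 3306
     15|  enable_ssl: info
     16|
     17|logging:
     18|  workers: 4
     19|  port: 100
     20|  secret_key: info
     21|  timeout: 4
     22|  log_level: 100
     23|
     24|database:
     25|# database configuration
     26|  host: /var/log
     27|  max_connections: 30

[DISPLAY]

                                       
                                       
                                       
                                       
                                       
                                       
                                       
                                       
               ┏━━━━━━━━━━━━━━━━━━━━━━┓
               ┃ FormWidget           ┃
               ┠──────────────────────┨
               ┃> Admin:      [x]     ┃
━━━━━━━━━━━━━━━━━━━━━━━━━━━━━━━━━━━━━━┓
 FileEditor                           ┃
──────────────────────────────────────┨
█pi:                                 ▲┃
# api configuration                  █┃
  retry_count: 5432                  ░┃
  enable_ssl: 0.0.0.0                ░┃
  interval: true                     ░┃
  buffer_size: info                  ░┃
                                     ░┃
worker:                              ░┃
# worker configuration               ░┃


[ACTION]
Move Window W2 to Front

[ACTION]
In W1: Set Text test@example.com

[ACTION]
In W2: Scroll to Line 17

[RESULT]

                                       
                                       
                                       
                                       
                                       
                                       
                                       
                                       
               ┏━━━━━━━━━━━━━━━━━━━━━━┓
               ┃ FormWidget           ┃
               ┠──────────────────────┨
               ┃> Admin:      [x]     ┃
━━━━━━━━━━━━━━━━━━━━━━━━━━━━━━━━━━━━━━┓
 FileEditor                           ┃
──────────────────────────────────────┨
logging:                             ▲┃
  workers: 4                         ░┃
  port: 100                          ░┃
  secret_key: info                   ░┃
  timeout: 4                         ░┃
  log_level: 100                     ░┃
                                     ░┃
database:                            ░┃
# database configuration             █┃
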